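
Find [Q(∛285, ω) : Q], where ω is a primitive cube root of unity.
[Q(∛285, ω) : Q] = 6

[Q(∛285):Q] = 3 (min poly x^3 - 285, irreducible since 285 is not a perfect cube). [Q(ω):Q] = 2 (min poly x^2 + x + 1). Since Q(∛285) ⊂ R and ω ∉ R, we have ω ∉ Q(∛285), so x^2 + x + 1 remains irreducible over Q(∛285) and [Q(∛285, ω) : Q(∛285)] = 2. By the tower law, [Q(∛285, ω) : Q] = 3 · 2 = 6. (In fact Q(∛285, ω) is the splitting field of x^3 - 285 over Q.)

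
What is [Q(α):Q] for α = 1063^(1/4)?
[Q(α):Q] = 4

α is a root of x^4 - 1063. By Eisenstein's criterion at the prime p = 1063 (which divides the constant term 1063 but p^2 = 1129969 does not, since 1063 is squarefree), x^4 - 1063 is irreducible over Q. Hence [Q(α):Q] = 4.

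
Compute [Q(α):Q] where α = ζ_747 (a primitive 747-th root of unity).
[Q(α):Q] = 492

The minimal polynomial of ζ_747 over Q is the 747-th cyclotomic polynomial Φ_747(x), which is irreducible over Q and has degree φ(747) = 492. Hence [Q(α):Q] = φ(747) = 492.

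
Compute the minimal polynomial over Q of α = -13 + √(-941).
m_α(x) = x^2 + 26x + 1110

From α + 13 = √(-941), squaring gives (α + 13)^2 = -941, i.e. α^2 + 26α + 169 = -941, so α^2 + 26α + 1110 = 0. The discriminant of x^2 + 26x + 1110 is (26)^2 - 4·(1110) = 676 - 4440 = -3764, and 4·(-941) is not a perfect square in Q since -941 is squarefree and ≠ 1. Hence x^2 + 26x + 1110 is irreducible over Q and is the minimal polynomial of α.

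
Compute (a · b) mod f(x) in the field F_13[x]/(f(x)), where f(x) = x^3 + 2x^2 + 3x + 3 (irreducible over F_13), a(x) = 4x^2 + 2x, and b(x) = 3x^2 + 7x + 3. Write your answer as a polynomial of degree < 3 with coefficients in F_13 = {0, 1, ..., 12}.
a · b ≡ 9x^2 + 5x + 9 (mod f(x))

Multiply in F_13[x]: a(x)·b(x) = (4x^2 + 2x)·(3x^2 + 7x + 3) = 12x^4 + 8x^3 + 6x. This has degree ≥ 3, so divide by f(x) over F_13: 12x^4 + 8x^3 + 6x = (12x + 10)·(x^3 + 2x^2 + 3x + 3) + (9x^2 + 5x + 9). Hence a·b ≡ 9x^2 + 5x + 9 (mod f). (F_13[x]/(f) is a field with 13^3 = 2197 elements since f is irreducible of degree 3.)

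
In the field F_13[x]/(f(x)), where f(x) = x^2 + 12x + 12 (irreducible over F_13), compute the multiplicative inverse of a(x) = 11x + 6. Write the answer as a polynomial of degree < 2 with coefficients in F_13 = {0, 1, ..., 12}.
a(x)^(-1) ≡ 4x + 8 (mod f(x))

Since f is irreducible over F_13, F_13[x]/(f) is a field and a(x) ≠ 0 has an inverse. Apply the extended Euclidean algorithm to f(x) and a(x) in F_13[x]: f(x) = (6x + 12)·a(x) + (5). The last nonzero remainder is the constant 5 = gcd(f, a) in F_13. Back-substituting through the division chain expresses 5 = s(x)·a(x) + t(x)·f(x) with s(x) ≡ 7x + 1 (mod f), so (7x + 1)·a(x) ≡ 5 (mod f). Multiplying by 5^(-1) ≡ 8 in F_13 gives a(x)^(-1) ≡ 8·(7x + 1) ≡ 4x + 8 (mod f). Check: (11x + 6)·(4x + 8) = 5x^2 + 8x + 9 ≡ 1 (mod x^2 + 12x + 12).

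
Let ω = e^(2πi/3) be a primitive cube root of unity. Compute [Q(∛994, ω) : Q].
[Q(∛994, ω) : Q] = 6

[Q(∛994):Q] = 3 (min poly x^3 - 994, irreducible since 994 is not a perfect cube). [Q(ω):Q] = 2 (min poly x^2 + x + 1). Since Q(∛994) ⊂ R and ω ∉ R, we have ω ∉ Q(∛994), so x^2 + x + 1 remains irreducible over Q(∛994) and [Q(∛994, ω) : Q(∛994)] = 2. By the tower law, [Q(∛994, ω) : Q] = 3 · 2 = 6. (In fact Q(∛994, ω) is the splitting field of x^3 - 994 over Q.)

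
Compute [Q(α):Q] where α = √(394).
[Q(α):Q] = 2

[Q(α):Q] equals the degree of the minimal polynomial of α. Here α^2 = 394 and x^2 - 394 is irreducible (d = 394 is squarefree, ≠ 1, hence not a square), so deg(m_α) = 2. Thus [Q(α):Q] = 2.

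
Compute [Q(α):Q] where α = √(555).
[Q(α):Q] = 2

[Q(α):Q] equals the degree of the minimal polynomial of α. Here α^2 = 555 and x^2 - 555 is irreducible (d = 555 is squarefree, ≠ 1, hence not a square), so deg(m_α) = 2. Thus [Q(α):Q] = 2.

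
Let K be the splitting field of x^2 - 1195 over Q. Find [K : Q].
[K : Q] = 2

f(x) = x^2 - 1195 factors as (x - √1195)(x + √1195). The splitting field is K = Q(√1195). Since 1195 is squarefree and > 1, it is not a perfect square, so x^2 - 1195 is irreducible over Q and [Q(√1195) : Q] = 2. Hence [K : Q] = 2.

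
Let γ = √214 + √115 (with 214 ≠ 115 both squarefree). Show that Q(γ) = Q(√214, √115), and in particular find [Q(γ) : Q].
[Q(γ) : Q] = 4 (equivalently, Q(γ) = Q(√214, √115))

Obviously Q(γ) ⊆ Q(√214, √115), and [Q(√214, √115):Q] = 4 (since 214, 115 are distinct squarefree integers > 1 with 24610 not a perfect square). To show equality we compute the minimal polynomial of γ. From γ = √214 + √115: γ^2 = 214 + 2√(24610) + 115 = 329 + 2√(24610), so γ^2 - 329 = 2√(24610); squaring, (γ^2 - 329)^2 = 4·24610, i.e. γ^4 - 658γ^2 + 108241 - 98440 = 0, i.e. γ^4 - 658γ^2 + 9801 = 0. So γ is a root of x^4 - 658x^2 + 9801. This polynomial is irreducible over Q: it has no rational root (each ±√214 ± √115 is irrational), and any factorization into two quadratics over Q would force √(24610) ∈ Q (pairing opposite roots) or √214, √115 ∈ Q (other pairings), all impossible. Hence [Q(γ):Q] = 4 = [Q(√214, √115):Q], so Q(γ) = Q(√214, √115).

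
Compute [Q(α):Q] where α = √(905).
[Q(α):Q] = 2

[Q(α):Q] equals the degree of the minimal polynomial of α. Here α^2 = 905 and x^2 - 905 is irreducible (d = 905 is squarefree, ≠ 1, hence not a square), so deg(m_α) = 2. Thus [Q(α):Q] = 2.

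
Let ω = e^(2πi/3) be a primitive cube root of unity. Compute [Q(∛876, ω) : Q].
[Q(∛876, ω) : Q] = 6

[Q(∛876):Q] = 3 (min poly x^3 - 876, irreducible since 876 is not a perfect cube). [Q(ω):Q] = 2 (min poly x^2 + x + 1). Since Q(∛876) ⊂ R and ω ∉ R, we have ω ∉ Q(∛876), so x^2 + x + 1 remains irreducible over Q(∛876) and [Q(∛876, ω) : Q(∛876)] = 2. By the tower law, [Q(∛876, ω) : Q] = 3 · 2 = 6. (In fact Q(∛876, ω) is the splitting field of x^3 - 876 over Q.)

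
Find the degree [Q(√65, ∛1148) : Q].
[Q(√65, ∛1148) : Q] = 6

Let L = Q(√65, ∛1148). Since Q(√65) ⊂ L and [Q(√65):Q] = 2, the tower law gives 2 | [L:Q]. Likewise Q(∛1148) ⊂ L with [Q(∛1148):Q] = 3 (because 1148 is not a perfect cube), so 3 | [L:Q]. As gcd(2,3) = 1, [L:Q] is divisible by 6. Conversely L is generated over Q by √65 and ∛1148, so [L:Q] ≤ 2·3 = 6. Therefore [Q(√65, ∛1148) : Q] = 6.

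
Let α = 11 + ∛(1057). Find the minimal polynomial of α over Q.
m_α(x) = x^3 - 33x^2 + 363x - 2388

Set β = α - 11 = ∛(1057), so β^3 = 1057. Then (α - 11)^3 - 1057 = 0, i.e. α is a root of g(x) = (x - 11)^3 - 1057 = x^3 - 33x^2 + 363x - 2388. Since g(x) = h(x - 11) where h(x) = x^3 - 1057, and h is irreducible over Q (because 1057 is not a perfect cube, so h has no rational root, and a monic cubic with no rational root is irreducible), g is also irreducible (irreducibility is preserved under the substitution x → x - 11). Hence m_α(x) = x^3 - 33x^2 + 363x - 2388.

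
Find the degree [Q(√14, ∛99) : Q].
[Q(√14, ∛99) : Q] = 6

Let L = Q(√14, ∛99). Since Q(√14) ⊂ L and [Q(√14):Q] = 2, the tower law gives 2 | [L:Q]. Likewise Q(∛99) ⊂ L with [Q(∛99):Q] = 3 (because 99 is not a perfect cube), so 3 | [L:Q]. As gcd(2,3) = 1, [L:Q] is divisible by 6. Conversely L is generated over Q by √14 and ∛99, so [L:Q] ≤ 2·3 = 6. Therefore [Q(√14, ∛99) : Q] = 6.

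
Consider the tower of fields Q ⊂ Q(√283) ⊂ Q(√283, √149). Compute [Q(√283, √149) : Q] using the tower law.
[Q(√283, √149) : Q] = 4

[Q(√283):Q] = 2 (min poly x^2 - 283, irreducible since 283 is squarefree > 1). For the top step, suppose √149 ∈ Q(√283), say √149 = c + d√283 with c, d ∈ Q. Squaring: 149 = c^2 + 283d^2 + 2cd√283. Since √283 ∉ Q this forces 2cd = 0. If d = 0 then √149 = c ∈ Q, contradicting 149 squarefree > 1. If c = 0 then 149 = 283d^2, so 283·149 = (283d)^2 is a perfect square in Q — but 283·149 = 42167 is not a perfect square (since 283 and 149 are distinct squarefree integers). Contradiction. Hence √149 ∉ Q(√283), so x^2 - 149 stays irreducible over Q(√283) and [Q(√283, √149) : Q(√283)] = 2. By the tower law, [Q(√283, √149) : Q] = 2 · 2 = 4.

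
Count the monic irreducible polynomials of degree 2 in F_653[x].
There are 212878 monic irreducible polynomials of degree 2 over F_653

Each element of F_{653^2} that lies in no proper subfield is a root of exactly one monic irreducible of degree 2 over F_653, and each such polynomial has 2 distinct roots in F_{653^2}. By Möbius inversion the count is N_653(2) = (1/2) Σ_{d|2} μ(2/d) · 653^d = (1/2)(μ(2)·653^1 + μ(1)·653^2) = 425756/2 = 212878.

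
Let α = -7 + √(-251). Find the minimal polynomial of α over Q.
m_α(x) = x^2 + 14x + 300

From α + 7 = √(-251), squaring gives (α + 7)^2 = -251, i.e. α^2 + 14α + 49 = -251, so α^2 + 14α + 300 = 0. The discriminant of x^2 + 14x + 300 is (14)^2 - 4·(300) = 196 - 1200 = -1004, and 4·(-251) is not a perfect square in Q since -251 is squarefree and ≠ 1. Hence x^2 + 14x + 300 is irreducible over Q and is the minimal polynomial of α.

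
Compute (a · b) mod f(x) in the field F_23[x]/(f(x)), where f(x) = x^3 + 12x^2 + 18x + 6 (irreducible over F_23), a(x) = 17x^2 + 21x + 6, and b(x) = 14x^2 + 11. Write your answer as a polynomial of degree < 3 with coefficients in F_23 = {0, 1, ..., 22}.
a · b ≡ 5x^2 + 5 (mod f(x))

Multiply in F_23[x]: a(x)·b(x) = (17x^2 + 21x + 6)·(14x^2 + 11) = 8x^4 + 18x^3 + 18x^2 + x + 20. This has degree ≥ 3, so divide by f(x) over F_23: 8x^4 + 18x^3 + 18x^2 + x + 20 = (8x + 14)·(x^3 + 12x^2 + 18x + 6) + (5x^2 + 5). Hence a·b ≡ 5x^2 + 5 (mod f). (F_23[x]/(f) is a field with 23^3 = 12167 elements since f is irreducible of degree 3.)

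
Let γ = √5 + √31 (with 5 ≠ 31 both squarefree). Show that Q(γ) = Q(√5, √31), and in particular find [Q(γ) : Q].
[Q(γ) : Q] = 4 (equivalently, Q(γ) = Q(√5, √31))

Obviously Q(γ) ⊆ Q(√5, √31), and [Q(√5, √31):Q] = 4 (since 5, 31 are distinct squarefree integers > 1 with 155 not a perfect square). To show equality we compute the minimal polynomial of γ. From γ = √5 + √31: γ^2 = 5 + 2√(155) + 31 = 36 + 2√(155), so γ^2 - 36 = 2√(155); squaring, (γ^2 - 36)^2 = 4·155, i.e. γ^4 - 72γ^2 + 1296 - 620 = 0, i.e. γ^4 - 72γ^2 + 676 = 0. So γ is a root of x^4 - 72x^2 + 676. This polynomial is irreducible over Q: it has no rational root (each ±√5 ± √31 is irrational), and any factorization into two quadratics over Q would force √(155) ∈ Q (pairing opposite roots) or √5, √31 ∈ Q (other pairings), all impossible. Hence [Q(γ):Q] = 4 = [Q(√5, √31):Q], so Q(γ) = Q(√5, √31).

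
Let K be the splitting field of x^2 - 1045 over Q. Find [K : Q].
[K : Q] = 2

f(x) = x^2 - 1045 factors as (x - √1045)(x + √1045). The splitting field is K = Q(√1045). Since 1045 is squarefree and > 1, it is not a perfect square, so x^2 - 1045 is irreducible over Q and [Q(√1045) : Q] = 2. Hence [K : Q] = 2.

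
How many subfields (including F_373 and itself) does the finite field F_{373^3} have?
F_{373^3} has 2 subfields

The subfields of F_{p^n} are exactly the fields F_{p^d} for d | n (each is the fixed field of the unique index-d subgroup of Gal(F_{p^n}/F_p) ≅ Z/nZ). The divisors of n = 3 are {1, 3}, giving 2 subfields: F_{373^1}, F_{373^3}.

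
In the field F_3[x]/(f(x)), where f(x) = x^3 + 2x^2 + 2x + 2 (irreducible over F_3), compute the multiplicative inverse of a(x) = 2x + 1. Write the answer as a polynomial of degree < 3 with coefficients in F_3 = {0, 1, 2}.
a(x)^(-1) ≡ x^2 + 2 (mod f(x))

Since f is irreducible over F_3, F_3[x]/(f) is a field and a(x) ≠ 0 has an inverse. Apply the extended Euclidean algorithm to f(x) and a(x) in F_3[x]: f(x) = (2x^2 + 1)·a(x) + (1). The last nonzero remainder is the constant 1 = gcd(f, a) in F_3. Back-substituting through the division chain expresses 1 = s(x)·a(x) + t(x)·f(x) with s(x) ≡ x^2 + 2 (mod f), so a(x)^(-1) ≡ s(x) = x^2 + 2 (mod f). Check: (2x + 1)·(x^2 + 2) = 2x^3 + x^2 + x + 2 ≡ 1 (mod x^3 + 2x^2 + 2x + 2).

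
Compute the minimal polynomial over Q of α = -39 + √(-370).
m_α(x) = x^2 + 78x + 1891

From α + 39 = √(-370), squaring gives (α + 39)^2 = -370, i.e. α^2 + 78α + 1521 = -370, so α^2 + 78α + 1891 = 0. The discriminant of x^2 + 78x + 1891 is (78)^2 - 4·(1891) = 6084 - 7564 = -1480, and 4·(-370) is not a perfect square in Q since -370 is squarefree and ≠ 1. Hence x^2 + 78x + 1891 is irreducible over Q and is the minimal polynomial of α.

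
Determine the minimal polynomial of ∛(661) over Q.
m_α(x) = x^3 - 661

α satisfies α^3 = 661, so x^3 - 661 annihilates α. By the rational root test, a rational root p/q (in lowest terms) of x^3 - 661 would satisfy p^3 = 661 q^3, forcing q = 1 and p^3 = 661; but 661 is not a perfect cube, contradiction. A monic cubic over Q with no rational root is irreducible (any nontrivial factorization would include a linear factor). Hence x^3 - 661 is the minimal polynomial of α, and in particular [Q(α):Q] = 3.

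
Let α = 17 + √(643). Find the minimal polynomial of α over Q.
m_α(x) = x^2 - 34x - 354

From α - 17 = √(643), squaring gives (α - 17)^2 = 643, i.e. α^2 - 34α + 289 = 643, so α^2 - 34α - 354 = 0. The discriminant of x^2 - 34x - 354 is (-34)^2 - 4·(-354) = 1156 + 1416 = 2572, and 4·(643) is not a perfect square in Q since 643 is squarefree and ≠ 1. Hence x^2 - 34x - 354 is irreducible over Q and is the minimal polynomial of α.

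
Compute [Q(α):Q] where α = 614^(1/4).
[Q(α):Q] = 4

α is a root of x^4 - 614. By Eisenstein's criterion at the prime p = 2 (which divides the constant term 614 but p^2 = 4 does not, since 614 is squarefree), x^4 - 614 is irreducible over Q. Hence [Q(α):Q] = 4.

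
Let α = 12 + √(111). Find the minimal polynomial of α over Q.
m_α(x) = x^2 - 24x + 33

From α - 12 = √(111), squaring gives (α - 12)^2 = 111, i.e. α^2 - 24α + 144 = 111, so α^2 - 24α + 33 = 0. The discriminant of x^2 - 24x + 33 is (-24)^2 - 4·(33) = 576 - 132 = 444, and 4·(111) is not a perfect square in Q since 111 is squarefree and ≠ 1. Hence x^2 - 24x + 33 is irreducible over Q and is the minimal polynomial of α.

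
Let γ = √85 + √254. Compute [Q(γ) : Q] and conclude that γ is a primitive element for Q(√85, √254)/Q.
[Q(γ) : Q] = 4 (equivalently, Q(γ) = Q(√85, √254))

Obviously Q(γ) ⊆ Q(√85, √254), and [Q(√85, √254):Q] = 4 (since 85, 254 are distinct squarefree integers > 1 with 21590 not a perfect square). To show equality we compute the minimal polynomial of γ. From γ = √85 + √254: γ^2 = 85 + 2√(21590) + 254 = 339 + 2√(21590), so γ^2 - 339 = 2√(21590); squaring, (γ^2 - 339)^2 = 4·21590, i.e. γ^4 - 678γ^2 + 114921 - 86360 = 0, i.e. γ^4 - 678γ^2 + 28561 = 0. So γ is a root of x^4 - 678x^2 + 28561. This polynomial is irreducible over Q: it has no rational root (each ±√85 ± √254 is irrational), and any factorization into two quadratics over Q would force √(21590) ∈ Q (pairing opposite roots) or √85, √254 ∈ Q (other pairings), all impossible. Hence [Q(γ):Q] = 4 = [Q(√85, √254):Q], so Q(γ) = Q(√85, √254).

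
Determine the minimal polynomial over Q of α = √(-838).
m_α(x) = x^2 + 838

α satisfies α^2 + 838 = 0, so x^2 + 838 annihilates α. Since d = -838 is squarefree and ≠ 1, it is not a perfect square in Q, so x^2 + 838 has no rational root and is therefore irreducible over Q (a degree-2 polynomial over a field is irreducible iff it has no root). Hence m_α(x) = x^2 + 838.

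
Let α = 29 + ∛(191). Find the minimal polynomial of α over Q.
m_α(x) = x^3 - 87x^2 + 2523x - 24580

Set β = α - 29 = ∛(191), so β^3 = 191. Then (α - 29)^3 - 191 = 0, i.e. α is a root of g(x) = (x - 29)^3 - 191 = x^3 - 87x^2 + 2523x - 24580. Since g(x) = h(x - 29) where h(x) = x^3 - 191, and h is irreducible over Q (because 191 is not a perfect cube, so h has no rational root, and a monic cubic with no rational root is irreducible), g is also irreducible (irreducibility is preserved under the substitution x → x - 29). Hence m_α(x) = x^3 - 87x^2 + 2523x - 24580.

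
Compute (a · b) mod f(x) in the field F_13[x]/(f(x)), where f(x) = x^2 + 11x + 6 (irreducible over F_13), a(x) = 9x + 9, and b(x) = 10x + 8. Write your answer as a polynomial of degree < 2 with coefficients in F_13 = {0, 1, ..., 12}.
a · b ≡ 4x (mod f(x))

Multiply in F_13[x]: a(x)·b(x) = (9x + 9)·(10x + 8) = 12x^2 + 6x + 7. This has degree ≥ 2, so divide by f(x) over F_13: 12x^2 + 6x + 7 = (12)·(x^2 + 11x + 6) + (4x). Hence a·b ≡ 4x (mod f). (F_13[x]/(f) is a field with 13^2 = 169 elements since f is irreducible of degree 2.)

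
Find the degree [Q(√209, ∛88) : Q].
[Q(√209, ∛88) : Q] = 6

Let L = Q(√209, ∛88). Since Q(√209) ⊂ L and [Q(√209):Q] = 2, the tower law gives 2 | [L:Q]. Likewise Q(∛88) ⊂ L with [Q(∛88):Q] = 3 (because 88 is not a perfect cube), so 3 | [L:Q]. As gcd(2,3) = 1, [L:Q] is divisible by 6. Conversely L is generated over Q by √209 and ∛88, so [L:Q] ≤ 2·3 = 6. Therefore [Q(√209, ∛88) : Q] = 6.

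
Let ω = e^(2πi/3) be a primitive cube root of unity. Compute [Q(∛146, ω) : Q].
[Q(∛146, ω) : Q] = 6

[Q(∛146):Q] = 3 (min poly x^3 - 146, irreducible since 146 is not a perfect cube). [Q(ω):Q] = 2 (min poly x^2 + x + 1). Since Q(∛146) ⊂ R and ω ∉ R, we have ω ∉ Q(∛146), so x^2 + x + 1 remains irreducible over Q(∛146) and [Q(∛146, ω) : Q(∛146)] = 2. By the tower law, [Q(∛146, ω) : Q] = 3 · 2 = 6. (In fact Q(∛146, ω) is the splitting field of x^3 - 146 over Q.)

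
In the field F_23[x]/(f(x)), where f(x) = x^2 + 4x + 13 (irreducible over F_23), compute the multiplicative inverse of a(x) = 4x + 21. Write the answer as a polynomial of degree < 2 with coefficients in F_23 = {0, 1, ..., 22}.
a(x)^(-1) ≡ 3x + 2 (mod f(x))

Since f is irreducible over F_23, F_23[x]/(f) is a field and a(x) ≠ 0 has an inverse. Apply the extended Euclidean algorithm to f(x) and a(x) in F_23[x]: f(x) = (6x + 4)·a(x) + (21). The last nonzero remainder is the constant 21 = gcd(f, a) in F_23. Back-substituting through the division chain expresses 21 = s(x)·a(x) + t(x)·f(x) with s(x) ≡ 17x + 19 (mod f), so (17x + 19)·a(x) ≡ 21 (mod f). Multiplying by 21^(-1) ≡ 11 in F_23 gives a(x)^(-1) ≡ 11·(17x + 19) ≡ 3x + 2 (mod f). Check: (4x + 21)·(3x + 2) = 12x^2 + 2x + 19 ≡ 1 (mod x^2 + 4x + 13).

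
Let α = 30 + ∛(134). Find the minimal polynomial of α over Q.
m_α(x) = x^3 - 90x^2 + 2700x - 27134

Set β = α - 30 = ∛(134), so β^3 = 134. Then (α - 30)^3 - 134 = 0, i.e. α is a root of g(x) = (x - 30)^3 - 134 = x^3 - 90x^2 + 2700x - 27134. Since g(x) = h(x - 30) where h(x) = x^3 - 134, and h is irreducible over Q (because 134 is not a perfect cube, so h has no rational root, and a monic cubic with no rational root is irreducible), g is also irreducible (irreducibility is preserved under the substitution x → x - 30). Hence m_α(x) = x^3 - 90x^2 + 2700x - 27134.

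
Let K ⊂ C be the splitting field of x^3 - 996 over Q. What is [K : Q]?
[K : Q] = 6

The roots of x^3 - 996 are ∛996, ω∛996, ω^2∛996 where ω = e^(2πi/3) is a primitive cube root of unity, so K = Q(∛996, ω). Now [Q(∛996):Q] = 3 (since 996 is not a perfect cube, x^3 - 996 is irreducible) and [Q(ω):Q] = 2. Both 2 and 3 divide [K:Q], and [K:Q] ≤ 3·2 = 6, so [K:Q] = 6. (Equivalently: Q(∛996) ⊂ R but ω ∉ R, so [K : Q(∛996)] = 2.)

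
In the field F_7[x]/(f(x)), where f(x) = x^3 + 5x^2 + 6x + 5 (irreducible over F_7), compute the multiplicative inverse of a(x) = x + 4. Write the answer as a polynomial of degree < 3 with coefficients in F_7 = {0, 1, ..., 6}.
a(x)^(-1) ≡ 5x^2 + 5x + 3 (mod f(x))

Since f is irreducible over F_7, F_7[x]/(f) is a field and a(x) ≠ 0 has an inverse. Apply the extended Euclidean algorithm to f(x) and a(x) in F_7[x]: f(x) = (x^2 + x + 2)·a(x) + (4). The last nonzero remainder is the constant 4 = gcd(f, a) in F_7. Back-substituting through the division chain expresses 4 = s(x)·a(x) + t(x)·f(x) with s(x) ≡ 6x^2 + 6x + 5 (mod f), so (6x^2 + 6x + 5)·a(x) ≡ 4 (mod f). Multiplying by 4^(-1) ≡ 2 in F_7 gives a(x)^(-1) ≡ 2·(6x^2 + 6x + 5) ≡ 5x^2 + 5x + 3 (mod f). Check: (x + 4)·(5x^2 + 5x + 3) = 5x^3 + 4x^2 + 2x + 5 ≡ 1 (mod x^3 + 5x^2 + 6x + 5).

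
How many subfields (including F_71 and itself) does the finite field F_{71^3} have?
F_{71^3} has 2 subfields

The subfields of F_{p^n} are exactly the fields F_{p^d} for d | n (each is the fixed field of the unique index-d subgroup of Gal(F_{p^n}/F_p) ≅ Z/nZ). The divisors of n = 3 are {1, 3}, giving 2 subfields: F_{71^1}, F_{71^3}.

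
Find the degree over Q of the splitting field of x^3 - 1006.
[K : Q] = 6

The roots of x^3 - 1006 are ∛1006, ω∛1006, ω^2∛1006 where ω = e^(2πi/3) is a primitive cube root of unity, so K = Q(∛1006, ω). Now [Q(∛1006):Q] = 3 (since 1006 is not a perfect cube, x^3 - 1006 is irreducible) and [Q(ω):Q] = 2. Both 2 and 3 divide [K:Q], and [K:Q] ≤ 3·2 = 6, so [K:Q] = 6. (Equivalently: Q(∛1006) ⊂ R but ω ∉ R, so [K : Q(∛1006)] = 2.)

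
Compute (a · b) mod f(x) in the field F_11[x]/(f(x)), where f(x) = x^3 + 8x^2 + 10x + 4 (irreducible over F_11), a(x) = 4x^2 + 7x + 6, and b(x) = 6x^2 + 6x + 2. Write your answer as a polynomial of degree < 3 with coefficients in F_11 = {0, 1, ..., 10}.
a · b ≡ 7x^2 + 4x + 10 (mod f(x))

Multiply in F_11[x]: a(x)·b(x) = (4x^2 + 7x + 6)·(6x^2 + 6x + 2) = 2x^4 + 9x^2 + 6x + 1. This has degree ≥ 3, so divide by f(x) over F_11: 2x^4 + 9x^2 + 6x + 1 = (2x + 6)·(x^3 + 8x^2 + 10x + 4) + (7x^2 + 4x + 10). Hence a·b ≡ 7x^2 + 4x + 10 (mod f). (F_11[x]/(f) is a field with 11^3 = 1331 elements since f is irreducible of degree 3.)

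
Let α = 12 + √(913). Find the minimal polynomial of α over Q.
m_α(x) = x^2 - 24x - 769

From α - 12 = √(913), squaring gives (α - 12)^2 = 913, i.e. α^2 - 24α + 144 = 913, so α^2 - 24α - 769 = 0. The discriminant of x^2 - 24x - 769 is (-24)^2 - 4·(-769) = 576 + 3076 = 3652, and 4·(913) is not a perfect square in Q since 913 is squarefree and ≠ 1. Hence x^2 - 24x - 769 is irreducible over Q and is the minimal polynomial of α.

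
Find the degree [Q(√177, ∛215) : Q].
[Q(√177, ∛215) : Q] = 6

Let L = Q(√177, ∛215). Since Q(√177) ⊂ L and [Q(√177):Q] = 2, the tower law gives 2 | [L:Q]. Likewise Q(∛215) ⊂ L with [Q(∛215):Q] = 3 (because 215 is not a perfect cube), so 3 | [L:Q]. As gcd(2,3) = 1, [L:Q] is divisible by 6. Conversely L is generated over Q by √177 and ∛215, so [L:Q] ≤ 2·3 = 6. Therefore [Q(√177, ∛215) : Q] = 6.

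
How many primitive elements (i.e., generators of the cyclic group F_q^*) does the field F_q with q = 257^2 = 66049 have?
There are φ(66048) = 21504 primitive elements

F_q^* is cyclic of order q - 1 = 66048. A cyclic group of order m has exactly φ(m) generators. Here m = 66048 = 2^9 · 3 · 43, so the number of primitive elements is φ(66048) = 21504.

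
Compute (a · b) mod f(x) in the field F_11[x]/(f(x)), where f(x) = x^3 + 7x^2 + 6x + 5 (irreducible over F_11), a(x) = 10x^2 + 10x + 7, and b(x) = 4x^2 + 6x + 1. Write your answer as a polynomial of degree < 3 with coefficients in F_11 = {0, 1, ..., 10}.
a · b ≡ 7x^2 + 8x + 5 (mod f(x))

Multiply in F_11[x]: a(x)·b(x) = (10x^2 + 10x + 7)·(4x^2 + 6x + 1) = 7x^4 + x^3 + 10x^2 + 8x + 7. This has degree ≥ 3, so divide by f(x) over F_11: 7x^4 + x^3 + 10x^2 + 8x + 7 = (7x + 7)·(x^3 + 7x^2 + 6x + 5) + (7x^2 + 8x + 5). Hence a·b ≡ 7x^2 + 8x + 5 (mod f). (F_11[x]/(f) is a field with 11^3 = 1331 elements since f is irreducible of degree 3.)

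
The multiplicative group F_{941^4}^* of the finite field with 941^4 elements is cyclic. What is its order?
|F_{941^4}^*| = 784076601360

F_{941^4} has 941^4 = 784076601361 elements; its multiplicative group consists of all nonzero elements, so |F_{941^4}^*| = 784076601361 - 1 = 784076601360. (It is cyclic since any finite subgroup of the multiplicative group of a field is cyclic.)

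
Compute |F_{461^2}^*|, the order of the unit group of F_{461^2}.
|F_{461^2}^*| = 212520

F_{461^2} has 461^2 = 212521 elements; its multiplicative group consists of all nonzero elements, so |F_{461^2}^*| = 212521 - 1 = 212520. (It is cyclic since any finite subgroup of the multiplicative group of a field is cyclic.)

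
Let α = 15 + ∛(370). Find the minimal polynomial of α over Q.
m_α(x) = x^3 - 45x^2 + 675x - 3745

Set β = α - 15 = ∛(370), so β^3 = 370. Then (α - 15)^3 - 370 = 0, i.e. α is a root of g(x) = (x - 15)^3 - 370 = x^3 - 45x^2 + 675x - 3745. Since g(x) = h(x - 15) where h(x) = x^3 - 370, and h is irreducible over Q (because 370 is not a perfect cube, so h has no rational root, and a monic cubic with no rational root is irreducible), g is also irreducible (irreducibility is preserved under the substitution x → x - 15). Hence m_α(x) = x^3 - 45x^2 + 675x - 3745.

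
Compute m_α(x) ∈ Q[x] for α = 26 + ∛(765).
m_α(x) = x^3 - 78x^2 + 2028x - 18341

Set β = α - 26 = ∛(765), so β^3 = 765. Then (α - 26)^3 - 765 = 0, i.e. α is a root of g(x) = (x - 26)^3 - 765 = x^3 - 78x^2 + 2028x - 18341. Since g(x) = h(x - 26) where h(x) = x^3 - 765, and h is irreducible over Q (because 765 is not a perfect cube, so h has no rational root, and a monic cubic with no rational root is irreducible), g is also irreducible (irreducibility is preserved under the substitution x → x - 26). Hence m_α(x) = x^3 - 78x^2 + 2028x - 18341.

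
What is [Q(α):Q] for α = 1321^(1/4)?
[Q(α):Q] = 4

α is a root of x^4 - 1321. By Eisenstein's criterion at the prime p = 1321 (which divides the constant term 1321 but p^2 = 1745041 does not, since 1321 is squarefree), x^4 - 1321 is irreducible over Q. Hence [Q(α):Q] = 4.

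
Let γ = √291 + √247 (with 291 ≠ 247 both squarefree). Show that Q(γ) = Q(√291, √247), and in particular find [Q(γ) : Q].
[Q(γ) : Q] = 4 (equivalently, Q(γ) = Q(√291, √247))

Obviously Q(γ) ⊆ Q(√291, √247), and [Q(√291, √247):Q] = 4 (since 291, 247 are distinct squarefree integers > 1 with 71877 not a perfect square). To show equality we compute the minimal polynomial of γ. From γ = √291 + √247: γ^2 = 291 + 2√(71877) + 247 = 538 + 2√(71877), so γ^2 - 538 = 2√(71877); squaring, (γ^2 - 538)^2 = 4·71877, i.e. γ^4 - 1076γ^2 + 289444 - 287508 = 0, i.e. γ^4 - 1076γ^2 + 1936 = 0. So γ is a root of x^4 - 1076x^2 + 1936. This polynomial is irreducible over Q: it has no rational root (each ±√291 ± √247 is irrational), and any factorization into two quadratics over Q would force √(71877) ∈ Q (pairing opposite roots) or √291, √247 ∈ Q (other pairings), all impossible. Hence [Q(γ):Q] = 4 = [Q(√291, √247):Q], so Q(γ) = Q(√291, √247).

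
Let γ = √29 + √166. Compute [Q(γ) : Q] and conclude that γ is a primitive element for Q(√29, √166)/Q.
[Q(γ) : Q] = 4 (equivalently, Q(γ) = Q(√29, √166))

Obviously Q(γ) ⊆ Q(√29, √166), and [Q(√29, √166):Q] = 4 (since 29, 166 are distinct squarefree integers > 1 with 4814 not a perfect square). To show equality we compute the minimal polynomial of γ. From γ = √29 + √166: γ^2 = 29 + 2√(4814) + 166 = 195 + 2√(4814), so γ^2 - 195 = 2√(4814); squaring, (γ^2 - 195)^2 = 4·4814, i.e. γ^4 - 390γ^2 + 38025 - 19256 = 0, i.e. γ^4 - 390γ^2 + 18769 = 0. So γ is a root of x^4 - 390x^2 + 18769. This polynomial is irreducible over Q: it has no rational root (each ±√29 ± √166 is irrational), and any factorization into two quadratics over Q would force √(4814) ∈ Q (pairing opposite roots) or √29, √166 ∈ Q (other pairings), all impossible. Hence [Q(γ):Q] = 4 = [Q(√29, √166):Q], so Q(γ) = Q(√29, √166).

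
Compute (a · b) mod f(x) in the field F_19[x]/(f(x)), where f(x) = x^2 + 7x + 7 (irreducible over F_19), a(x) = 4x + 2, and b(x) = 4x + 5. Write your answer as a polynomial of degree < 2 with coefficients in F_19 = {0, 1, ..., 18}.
a · b ≡ 11x + 12 (mod f(x))

Multiply in F_19[x]: a(x)·b(x) = (4x + 2)·(4x + 5) = 16x^2 + 9x + 10. This has degree ≥ 2, so divide by f(x) over F_19: 16x^2 + 9x + 10 = (16)·(x^2 + 7x + 7) + (11x + 12). Hence a·b ≡ 11x + 12 (mod f). (F_19[x]/(f) is a field with 19^2 = 361 elements since f is irreducible of degree 2.)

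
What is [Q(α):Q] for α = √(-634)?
[Q(α):Q] = 2

[Q(α):Q] equals the degree of the minimal polynomial of α. Here α^2 = -634 and x^2 + 634 is irreducible (d = -634 is squarefree, ≠ 1, hence not a square), so deg(m_α) = 2. Thus [Q(α):Q] = 2.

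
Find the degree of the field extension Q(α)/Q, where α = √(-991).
[Q(α):Q] = 2

[Q(α):Q] equals the degree of the minimal polynomial of α. Here α^2 = -991 and x^2 + 991 is irreducible (d = -991 is squarefree, ≠ 1, hence not a square), so deg(m_α) = 2. Thus [Q(α):Q] = 2.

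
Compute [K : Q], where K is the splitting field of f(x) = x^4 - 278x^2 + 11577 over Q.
[K : Q] = 4

Solving the quadratic in x^2: x^2 = (278 ± √(278^2 - 4·11577))/2 = (278 ± √30976)/2 = (278 ± 176)/2, giving x^2 = 51 or x^2 = 227. So f(x) = (x^2 - 51)(x^2 - 227) and the roots of f are ±√51, ±√227. Hence the splitting field is K = Q(√51, √227). Since 51 and 227 are distinct squarefree integers > 1, their product 11577 is not a perfect square, so √227 ∉ Q(√51). By the tower law [K:Q] = [Q(√51,√227):Q(√51)] · [Q(√51):Q] = 2 · 2 = 4.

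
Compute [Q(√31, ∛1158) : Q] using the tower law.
[Q(√31, ∛1158) : Q] = 6

Let L = Q(√31, ∛1158). Since Q(√31) ⊂ L and [Q(√31):Q] = 2, the tower law gives 2 | [L:Q]. Likewise Q(∛1158) ⊂ L with [Q(∛1158):Q] = 3 (because 1158 is not a perfect cube), so 3 | [L:Q]. As gcd(2,3) = 1, [L:Q] is divisible by 6. Conversely L is generated over Q by √31 and ∛1158, so [L:Q] ≤ 2·3 = 6. Therefore [Q(√31, ∛1158) : Q] = 6.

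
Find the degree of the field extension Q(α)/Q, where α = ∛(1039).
[Q(α):Q] = 3

The minimal polynomial of α is x^3 - 1039, irreducible over Q since 1039 is not a perfect cube (so x^3 - 1039 has no rational root). Hence [Q(α):Q] = deg(m_α) = 3.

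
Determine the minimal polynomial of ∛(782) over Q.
m_α(x) = x^3 - 782

α satisfies α^3 = 782, so x^3 - 782 annihilates α. By the rational root test, a rational root p/q (in lowest terms) of x^3 - 782 would satisfy p^3 = 782 q^3, forcing q = 1 and p^3 = 782; but 782 is not a perfect cube, contradiction. A monic cubic over Q with no rational root is irreducible (any nontrivial factorization would include a linear factor). Hence x^3 - 782 is the minimal polynomial of α, and in particular [Q(α):Q] = 3.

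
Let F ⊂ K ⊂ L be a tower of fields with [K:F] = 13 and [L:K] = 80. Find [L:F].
[L:F] = 1040

The tower law says that for any tower of field extensions F ⊂ K ⊂ L with finite degrees, [L:F] = [L:K] · [K:F]. Here this gives [L:F] = 80 · 13 = 1040.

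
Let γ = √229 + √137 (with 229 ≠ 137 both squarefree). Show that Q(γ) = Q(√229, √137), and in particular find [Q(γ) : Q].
[Q(γ) : Q] = 4 (equivalently, Q(γ) = Q(√229, √137))

Obviously Q(γ) ⊆ Q(√229, √137), and [Q(√229, √137):Q] = 4 (since 229, 137 are distinct squarefree integers > 1 with 31373 not a perfect square). To show equality we compute the minimal polynomial of γ. From γ = √229 + √137: γ^2 = 229 + 2√(31373) + 137 = 366 + 2√(31373), so γ^2 - 366 = 2√(31373); squaring, (γ^2 - 366)^2 = 4·31373, i.e. γ^4 - 732γ^2 + 133956 - 125492 = 0, i.e. γ^4 - 732γ^2 + 8464 = 0. So γ is a root of x^4 - 732x^2 + 8464. This polynomial is irreducible over Q: it has no rational root (each ±√229 ± √137 is irrational), and any factorization into two quadratics over Q would force √(31373) ∈ Q (pairing opposite roots) or √229, √137 ∈ Q (other pairings), all impossible. Hence [Q(γ):Q] = 4 = [Q(√229, √137):Q], so Q(γ) = Q(√229, √137).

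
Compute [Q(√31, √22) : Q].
[Q(√31, √22) : Q] = 4

[Q(√31):Q] = 2 (min poly x^2 - 31, irreducible since 31 is squarefree > 1). For the top step, suppose √22 ∈ Q(√31), say √22 = c + d√31 with c, d ∈ Q. Squaring: 22 = c^2 + 31d^2 + 2cd√31. Since √31 ∉ Q this forces 2cd = 0. If d = 0 then √22 = c ∈ Q, contradicting 22 squarefree > 1. If c = 0 then 22 = 31d^2, so 31·22 = (31d)^2 is a perfect square in Q — but 31·22 = 682 is not a perfect square (since 31 and 22 are distinct squarefree integers). Contradiction. Hence √22 ∉ Q(√31), so x^2 - 22 stays irreducible over Q(√31) and [Q(√31, √22) : Q(√31)] = 2. By the tower law, [Q(√31, √22) : Q] = 2 · 2 = 4.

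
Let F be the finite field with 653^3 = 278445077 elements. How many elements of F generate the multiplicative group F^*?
There are φ(278445076) = 103716288 primitive elements

F_q^* is cyclic of order q - 1 = 278445076. A cyclic group of order m has exactly φ(m) generators. Here m = 278445076 = 2^2 · 7 · 13^2 · 19^2 · 163, so the number of primitive elements is φ(278445076) = 103716288.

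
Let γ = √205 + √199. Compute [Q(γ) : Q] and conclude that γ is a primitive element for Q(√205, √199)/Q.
[Q(γ) : Q] = 4 (equivalently, Q(γ) = Q(√205, √199))

Obviously Q(γ) ⊆ Q(√205, √199), and [Q(√205, √199):Q] = 4 (since 205, 199 are distinct squarefree integers > 1 with 40795 not a perfect square). To show equality we compute the minimal polynomial of γ. From γ = √205 + √199: γ^2 = 205 + 2√(40795) + 199 = 404 + 2√(40795), so γ^2 - 404 = 2√(40795); squaring, (γ^2 - 404)^2 = 4·40795, i.e. γ^4 - 808γ^2 + 163216 - 163180 = 0, i.e. γ^4 - 808γ^2 + 36 = 0. So γ is a root of x^4 - 808x^2 + 36. This polynomial is irreducible over Q: it has no rational root (each ±√205 ± √199 is irrational), and any factorization into two quadratics over Q would force √(40795) ∈ Q (pairing opposite roots) or √205, √199 ∈ Q (other pairings), all impossible. Hence [Q(γ):Q] = 4 = [Q(√205, √199):Q], so Q(γ) = Q(√205, √199).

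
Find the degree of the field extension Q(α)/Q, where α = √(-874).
[Q(α):Q] = 2

[Q(α):Q] equals the degree of the minimal polynomial of α. Here α^2 = -874 and x^2 + 874 is irreducible (d = -874 is squarefree, ≠ 1, hence not a square), so deg(m_α) = 2. Thus [Q(α):Q] = 2.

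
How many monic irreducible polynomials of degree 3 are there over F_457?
There are 31814512 monic irreducible polynomials of degree 3 over F_457

Each element of F_{457^3} that lies in no proper subfield is a root of exactly one monic irreducible of degree 3 over F_457, and each such polynomial has 3 distinct roots in F_{457^3}. By Möbius inversion the count is N_457(3) = (1/3) Σ_{d|3} μ(3/d) · 457^d = (1/3)(μ(3)·457^1 + μ(1)·457^3) = 95443536/3 = 31814512.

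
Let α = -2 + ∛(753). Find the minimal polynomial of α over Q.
m_α(x) = x^3 + 6x^2 + 12x - 745

Set β = α + 2 = ∛(753), so β^3 = 753. Then (α + 2)^3 - 753 = 0, i.e. α is a root of g(x) = (x + 2)^3 - 753 = x^3 + 6x^2 + 12x - 745. Since g(x) = h(x + 2) where h(x) = x^3 - 753, and h is irreducible over Q (because 753 is not a perfect cube, so h has no rational root, and a monic cubic with no rational root is irreducible), g is also irreducible (irreducibility is preserved under the substitution x → x + 2). Hence m_α(x) = x^3 + 6x^2 + 12x - 745.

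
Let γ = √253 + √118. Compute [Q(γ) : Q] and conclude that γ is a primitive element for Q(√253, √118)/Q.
[Q(γ) : Q] = 4 (equivalently, Q(γ) = Q(√253, √118))

Obviously Q(γ) ⊆ Q(√253, √118), and [Q(√253, √118):Q] = 4 (since 253, 118 are distinct squarefree integers > 1 with 29854 not a perfect square). To show equality we compute the minimal polynomial of γ. From γ = √253 + √118: γ^2 = 253 + 2√(29854) + 118 = 371 + 2√(29854), so γ^2 - 371 = 2√(29854); squaring, (γ^2 - 371)^2 = 4·29854, i.e. γ^4 - 742γ^2 + 137641 - 119416 = 0, i.e. γ^4 - 742γ^2 + 18225 = 0. So γ is a root of x^4 - 742x^2 + 18225. This polynomial is irreducible over Q: it has no rational root (each ±√253 ± √118 is irrational), and any factorization into two quadratics over Q would force √(29854) ∈ Q (pairing opposite roots) or √253, √118 ∈ Q (other pairings), all impossible. Hence [Q(γ):Q] = 4 = [Q(√253, √118):Q], so Q(γ) = Q(√253, √118).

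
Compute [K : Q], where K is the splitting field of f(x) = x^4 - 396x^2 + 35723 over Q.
[K : Q] = 4

Solving the quadratic in x^2: x^2 = (396 ± √(396^2 - 4·35723))/2 = (396 ± √13924)/2 = (396 ± 118)/2, giving x^2 = 139 or x^2 = 257. So f(x) = (x^2 - 139)(x^2 - 257) and the roots of f are ±√139, ±√257. Hence the splitting field is K = Q(√139, √257). Since 139 and 257 are distinct squarefree integers > 1, their product 35723 is not a perfect square, so √257 ∉ Q(√139). By the tower law [K:Q] = [Q(√139,√257):Q(√139)] · [Q(√139):Q] = 2 · 2 = 4.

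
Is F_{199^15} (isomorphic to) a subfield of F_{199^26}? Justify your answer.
No: F_{199^15} is not a subfield of F_{199^26}

F_{p^m} embeds in F_{p^n} iff m | n. Here 15 ∤ 26 (since 26 = 1·15 + 11 with remainder 11 ≠ 0), so F_{199^15} is not a subfield of F_{199^26}. Equivalently: if it were, the tower law would give 15 = [F_{199^15}:F_199] dividing [F_{199^26}:F_199] = 26, contradiction.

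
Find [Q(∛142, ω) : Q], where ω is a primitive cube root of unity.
[Q(∛142, ω) : Q] = 6

[Q(∛142):Q] = 3 (min poly x^3 - 142, irreducible since 142 is not a perfect cube). [Q(ω):Q] = 2 (min poly x^2 + x + 1). Since Q(∛142) ⊂ R and ω ∉ R, we have ω ∉ Q(∛142), so x^2 + x + 1 remains irreducible over Q(∛142) and [Q(∛142, ω) : Q(∛142)] = 2. By the tower law, [Q(∛142, ω) : Q] = 3 · 2 = 6. (In fact Q(∛142, ω) is the splitting field of x^3 - 142 over Q.)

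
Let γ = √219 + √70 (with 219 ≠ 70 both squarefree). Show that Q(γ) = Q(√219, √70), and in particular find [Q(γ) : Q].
[Q(γ) : Q] = 4 (equivalently, Q(γ) = Q(√219, √70))

Obviously Q(γ) ⊆ Q(√219, √70), and [Q(√219, √70):Q] = 4 (since 219, 70 are distinct squarefree integers > 1 with 15330 not a perfect square). To show equality we compute the minimal polynomial of γ. From γ = √219 + √70: γ^2 = 219 + 2√(15330) + 70 = 289 + 2√(15330), so γ^2 - 289 = 2√(15330); squaring, (γ^2 - 289)^2 = 4·15330, i.e. γ^4 - 578γ^2 + 83521 - 61320 = 0, i.e. γ^4 - 578γ^2 + 22201 = 0. So γ is a root of x^4 - 578x^2 + 22201. This polynomial is irreducible over Q: it has no rational root (each ±√219 ± √70 is irrational), and any factorization into two quadratics over Q would force √(15330) ∈ Q (pairing opposite roots) or √219, √70 ∈ Q (other pairings), all impossible. Hence [Q(γ):Q] = 4 = [Q(√219, √70):Q], so Q(γ) = Q(√219, √70).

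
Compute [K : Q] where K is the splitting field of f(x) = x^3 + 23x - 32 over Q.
[K : Q] = 6

By the rational root test, any rational root of the monic integer polynomial f(x) = x^3 + 23x - 32 must be an integer dividing the constant term -32, i.e. one of ±{1, 2, 4, 8, 16, 32}. Evaluating: f(1) = -8, f(-1) = -56, f(2) = 22, f(-2) = -86, f(4) = 124, f(-4) = -188, f(8) = 664, f(-8) = -728, f(16) = 4432, f(-16) = -4496, f(32) = 33472, f(-32) = -33536; none is 0, so f has no rational root and is therefore irreducible over Q (a cubic with no linear factor over a field is irreducible). For an irreducible cubic, the Galois group is A_3 or S_3 according as the discriminant disc(f) = -4a^3 - 27b^2 = -4·(23)^3 - 27·(-32)^2 = -76316 is or is not a square in Q. Here disc(f) = -76316 is not a perfect square in Q, so the Galois group of f over Q is not contained in A_3 and must be all of S_3. The splitting field has degree |S_3| = 6 over Q, so [K : Q] = 6.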